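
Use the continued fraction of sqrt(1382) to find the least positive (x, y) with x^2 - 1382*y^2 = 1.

(x, y) = (13003237, 349782)

First expand sqrt(1382) as a continued fraction. With x_i = (sqrt(1382) + m_i)/d_i and (m_0, d_0) = (0, 1): a_0 = floor(sqrt(1382)) = 37, since 37^2 = 1369 <= 1382 < 1444 = 38^2.
Iterate m_{i+1} = d_i*a_i - m_i, d_{i+1} = (1382 - m_{i+1}^2)/d_i, a_{i+1} = floor((a_0 + m_{i+1})/d_{i+1}):
  m_1 = 1*37 - 0 = 37, d_1 = (1382 - 37^2)/1 = 13/1 = 13, a_1 = floor((37 + 37)/13) = 5.
  m_2 = 13*5 - 37 = 28, d_2 = (1382 - 28^2)/13 = 598/13 = 46, a_2 = floor((37 + 28)/46) = 1.
  m_3 = 46*1 - 28 = 18, d_3 = (1382 - 18^2)/46 = 1058/46 = 23, a_3 = floor((37 + 18)/23) = 2.
  m_4 = 23*2 - 18 = 28, d_4 = (1382 - 28^2)/23 = 598/23 = 26, a_4 = floor((37 + 28)/26) = 2.
  m_5 = 26*2 - 28 = 24, d_5 = (1382 - 24^2)/26 = 806/26 = 31, a_5 = floor((37 + 24)/31) = 1.
  m_6 = 31*1 - 24 = 7, d_6 = (1382 - 7^2)/31 = 1333/31 = 43, a_6 = floor((37 + 7)/43) = 1.
  m_7 = 43*1 - 7 = 36, d_7 = (1382 - 36^2)/43 = 86/43 = 2, a_7 = floor((37 + 36)/2) = 36.
  m_8 = 2*36 - 36 = 36, d_8 = (1382 - 36^2)/2 = 86/2 = 43, a_8 = floor((37 + 36)/43) = 1.
  m_9 = 43*1 - 36 = 7, d_9 = (1382 - 7^2)/43 = 1333/43 = 31, a_9 = floor((37 + 7)/31) = 1.
  m_10 = 31*1 - 7 = 24, d_10 = (1382 - 24^2)/31 = 806/31 = 26, a_10 = floor((37 + 24)/26) = 2.
  m_11 = 26*2 - 24 = 28, d_11 = (1382 - 28^2)/26 = 598/26 = 23, a_11 = floor((37 + 28)/23) = 2.
  m_12 = 23*2 - 28 = 18, d_12 = (1382 - 18^2)/23 = 1058/23 = 46, a_12 = floor((37 + 18)/46) = 1.
  m_13 = 46*1 - 18 = 28, d_13 = (1382 - 28^2)/46 = 598/46 = 13, a_13 = floor((37 + 28)/13) = 5.
  m_14 = 13*5 - 28 = 37, d_14 = (1382 - 37^2)/13 = 13/13 = 1, a_14 = floor((37 + 37)/1) = 74.
  m_15 = 1*74 - 37 = 37, d_15 = (1382 - 37^2)/1 = 13/1 = 13: (m_15, d_15) = (m_1, d_1) = (37, 13), so from here the quotients repeat a_1, ..., a_14; the period length is 14.
So sqrt(1382) = [37; (5, 1, 2, 2, 1, 1, 36, 1, 1, 2, 2, 1, 5, 74)] with period length k = 14.
k is even, so the fundamental solution of x^2 - 1382y^2 = 1 is (p_{k-1}, q_{k-1}) = (p_13, q_13); compute convergents through index 13.
Convergents (p_i = a_i*p_{i-1} + p_{i-2}, q_i = a_i*q_{i-1} + q_{i-2} with p_{-2}=0, p_{-1}=1, q_{-2}=1, q_{-1}=0):
  i=0: a_0=37, p_0 = 37*1 + 0 = 37, q_0 = 37*0 + 1 = 1.
  i=1: a_1=5, p_1 = 5*37 + 1 = 186, q_1 = 5*1 + 0 = 5.
  i=2: a_2=1, p_2 = 1*186 + 37 = 223, q_2 = 1*5 + 1 = 6.
  i=3: a_3=2, p_3 = 2*223 + 186 = 632, q_3 = 2*6 + 5 = 17.
  i=4: a_4=2, p_4 = 2*632 + 223 = 1487, q_4 = 2*17 + 6 = 40.
  i=5: a_5=1, p_5 = 1*1487 + 632 = 2119, q_5 = 1*40 + 17 = 57.
  i=6: a_6=1, p_6 = 1*2119 + 1487 = 3606, q_6 = 1*57 + 40 = 97.
  i=7: a_7=36, p_7 = 36*3606 + 2119 = 131935, q_7 = 36*97 + 57 = 3549.
  i=8: a_8=1, p_8 = 1*131935 + 3606 = 135541, q_8 = 1*3549 + 97 = 3646.
  i=9: a_9=1, p_9 = 1*135541 + 131935 = 267476, q_9 = 1*3646 + 3549 = 7195.
  i=10: a_10=2, p_10 = 2*267476 + 135541 = 670493, q_10 = 2*7195 + 3646 = 18036.
  i=11: a_11=2, p_11 = 2*670493 + 267476 = 1608462, q_11 = 2*18036 + 7195 = 43267.
  i=12: a_12=1, p_12 = 1*1608462 + 670493 = 2278955, q_12 = 1*43267 + 18036 = 61303.
  i=13: a_13=5, p_13 = 5*2278955 + 1608462 = 13003237, q_13 = 5*61303 + 43267 = 349782.
Check: 13003237^2 - 1382*349782^2 = 169084172478169 - 169084172478168 = 1, so (x, y) = (13003237, 349782) solves the equation, and by the theorem it is the least positive solution.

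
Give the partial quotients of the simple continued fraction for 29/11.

Run the Euclidean algorithm on 29 and 11; the successive quotients are the partial quotients a_0, a_1, ... (each step inverts the fractional part left over by the previous one):
  29 = 2*11 + 7, so a_0 = 2.
  11 = 1*7 + 4, so a_1 = 1.
  7 = 1*4 + 3, so a_2 = 1.
  4 = 1*3 + 1, so a_3 = 1.
  3 = 3*1 + 0, so a_4 = 3.
The remainder reaches 0 after 5 divisions, so the expansion has 5 partial quotients, read off in order.

[2; 1, 1, 1, 3]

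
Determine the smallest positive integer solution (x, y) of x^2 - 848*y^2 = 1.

(x, y) = (66249, 2275)

First expand sqrt(848) as a continued fraction. With x_i = (sqrt(848) + m_i)/d_i and (m_0, d_0) = (0, 1): a_0 = floor(sqrt(848)) = 29, since 29^2 = 841 <= 848 < 900 = 30^2.
Iterate m_{i+1} = d_i*a_i - m_i, d_{i+1} = (848 - m_{i+1}^2)/d_i, a_{i+1} = floor((a_0 + m_{i+1})/d_{i+1}):
  m_1 = 1*29 - 0 = 29, d_1 = (848 - 29^2)/1 = 7/1 = 7, a_1 = floor((29 + 29)/7) = 8.
  m_2 = 7*8 - 29 = 27, d_2 = (848 - 27^2)/7 = 119/7 = 17, a_2 = floor((29 + 27)/17) = 3.
  m_3 = 17*3 - 27 = 24, d_3 = (848 - 24^2)/17 = 272/17 = 16, a_3 = floor((29 + 24)/16) = 3.
  m_4 = 16*3 - 24 = 24, d_4 = (848 - 24^2)/16 = 272/16 = 17, a_4 = floor((29 + 24)/17) = 3.
  m_5 = 17*3 - 24 = 27, d_5 = (848 - 27^2)/17 = 119/17 = 7, a_5 = floor((29 + 27)/7) = 8.
  m_6 = 7*8 - 27 = 29, d_6 = (848 - 29^2)/7 = 7/7 = 1, a_6 = floor((29 + 29)/1) = 58.
  m_7 = 1*58 - 29 = 29, d_7 = (848 - 29^2)/1 = 7/1 = 7: (m_7, d_7) = (m_1, d_1) = (29, 7), so from here the quotients repeat a_1, ..., a_6; the period length is 6.
So sqrt(848) = [29; (8, 3, 3, 3, 8, 58)] with period length k = 6.
k is even, so the fundamental solution of x^2 - 848y^2 = 1 is (p_{k-1}, q_{k-1}) = (p_5, q_5); compute convergents through index 5.
Convergents (p_i = a_i*p_{i-1} + p_{i-2}, q_i = a_i*q_{i-1} + q_{i-2} with p_{-2}=0, p_{-1}=1, q_{-2}=1, q_{-1}=0):
  i=0: a_0=29, p_0 = 29*1 + 0 = 29, q_0 = 29*0 + 1 = 1.
  i=1: a_1=8, p_1 = 8*29 + 1 = 233, q_1 = 8*1 + 0 = 8.
  i=2: a_2=3, p_2 = 3*233 + 29 = 728, q_2 = 3*8 + 1 = 25.
  i=3: a_3=3, p_3 = 3*728 + 233 = 2417, q_3 = 3*25 + 8 = 83.
  i=4: a_4=3, p_4 = 3*2417 + 728 = 7979, q_4 = 3*83 + 25 = 274.
  i=5: a_5=8, p_5 = 8*7979 + 2417 = 66249, q_5 = 8*274 + 83 = 2275.
Check: 66249^2 - 848*2275^2 = 4388930001 - 4388930000 = 1, so (x, y) = (66249, 2275) solves the equation, and by the theorem it is the least positive solution.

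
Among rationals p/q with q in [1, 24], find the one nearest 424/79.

Expand x = 424/79 as a continued fraction with the Euclidean algorithm:
  424 = 5*79 + 29, so a_0 = 5.
  79 = 2*29 + 21, so a_1 = 2.
  29 = 1*21 + 8, so a_2 = 1.
  21 = 2*8 + 5, so a_3 = 2.
  8 = 1*5 + 3, so a_4 = 1.
  5 = 1*3 + 2, so a_5 = 1.
  3 = 1*2 + 1, so a_6 = 1.
  2 = 2*1 + 0, so a_7 = 2.
so x = [5; 2, 1, 2, 1, 1, 1, 2].
Convergents (p_i = a_i*p_{i-1} + p_{i-2}, q_i = a_i*q_{i-1} + q_{i-2} with p_{-2}=0, p_{-1}=1, q_{-2}=1, q_{-1}=0), until the denominator exceeds 24:
  i=0: a_0=5, p_0 = 5*1 + 0 = 5, q_0 = 5*0 + 1 = 1.
  i=1: a_1=2, p_1 = 2*5 + 1 = 11, q_1 = 2*1 + 0 = 2.
  i=2: a_2=1, p_2 = 1*11 + 5 = 16, q_2 = 1*2 + 1 = 3.
  i=3: a_3=2, p_3 = 2*16 + 11 = 43, q_3 = 2*3 + 2 = 8.
  i=4: a_4=1, p_4 = 1*43 + 16 = 59, q_4 = 1*8 + 3 = 11.
  i=5: a_5=1, p_5 = 1*59 + 43 = 102, q_5 = 1*11 + 8 = 19.
  i=6: a_6=1, p_6 = 1*102 + 59 = 161, q_6 = 1*19 + 11 = 30.
q_6 = 30 > 24, so the last convergent with denominator <= 24 is p_5/q_5 = 102/19.
The closest fraction with denominator <= 24 is either p_5/q_5 or the intermediate fraction (k*p_5 + p_4)/(k*q_5 + q_4) with the largest k >= 1 whose denominator stays <= 24; these approach x as k grows, and every other convergent or intermediate fraction in range is farther away.
Largest k: floor((24 - q_4)/q_5) = floor((24 - 11)/19) = 0.
Since k = 0, no intermediate fraction beyond p_5/q_5 has denominator <= 24, so the convergent 102/19 is the closest (its error is |424*19 - 102*79|/(79*19) = 2/1501).

102/19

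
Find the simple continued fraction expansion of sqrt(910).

Write x_i = (sqrt(910) + m_i)/d_i with (m_0, d_0) = (0, 1). a_0 = floor(sqrt(910)) = 30, since 30^2 = 900 <= 910 < 961 = 31^2.
Iterate m_{i+1} = d_i*a_i - m_i, d_{i+1} = (910 - m_{i+1}^2)/d_i, a_{i+1} = floor((a_0 + m_{i+1})/d_{i+1}):
  m_1 = 1*30 - 0 = 30, d_1 = (910 - 30^2)/1 = 10/1 = 10, a_1 = floor((30 + 30)/10) = 6.
  m_2 = 10*6 - 30 = 30, d_2 = (910 - 30^2)/10 = 10/10 = 1, a_2 = floor((30 + 30)/1) = 60.
  m_3 = 1*60 - 30 = 30, d_3 = (910 - 30^2)/1 = 10/1 = 10: (m_3, d_3) = (m_1, d_1) = (30, 10), so from here the quotients repeat a_1, a_2; the period length is 2.
Hence the expansion of sqrt(910) is a_0 = 30 followed by the repeating block 6, 60 (period 2).

[30; (6, 60)]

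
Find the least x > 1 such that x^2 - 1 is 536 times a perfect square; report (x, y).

(x, y) = (145925, 6303)

First expand sqrt(536) as a continued fraction. With x_i = (sqrt(536) + m_i)/d_i and (m_0, d_0) = (0, 1): a_0 = floor(sqrt(536)) = 23, since 23^2 = 529 <= 536 < 576 = 24^2.
Iterate m_{i+1} = d_i*a_i - m_i, d_{i+1} = (536 - m_{i+1}^2)/d_i, a_{i+1} = floor((a_0 + m_{i+1})/d_{i+1}):
  m_1 = 1*23 - 0 = 23, d_1 = (536 - 23^2)/1 = 7/1 = 7, a_1 = floor((23 + 23)/7) = 6.
  m_2 = 7*6 - 23 = 19, d_2 = (536 - 19^2)/7 = 175/7 = 25, a_2 = floor((23 + 19)/25) = 1.
  m_3 = 25*1 - 19 = 6, d_3 = (536 - 6^2)/25 = 500/25 = 20, a_3 = floor((23 + 6)/20) = 1.
  m_4 = 20*1 - 6 = 14, d_4 = (536 - 14^2)/20 = 340/20 = 17, a_4 = floor((23 + 14)/17) = 2.
  m_5 = 17*2 - 14 = 20, d_5 = (536 - 20^2)/17 = 136/17 = 8, a_5 = floor((23 + 20)/8) = 5.
  m_6 = 8*5 - 20 = 20, d_6 = (536 - 20^2)/8 = 136/8 = 17, a_6 = floor((23 + 20)/17) = 2.
  m_7 = 17*2 - 20 = 14, d_7 = (536 - 14^2)/17 = 340/17 = 20, a_7 = floor((23 + 14)/20) = 1.
  m_8 = 20*1 - 14 = 6, d_8 = (536 - 6^2)/20 = 500/20 = 25, a_8 = floor((23 + 6)/25) = 1.
  m_9 = 25*1 - 6 = 19, d_9 = (536 - 19^2)/25 = 175/25 = 7, a_9 = floor((23 + 19)/7) = 6.
  m_10 = 7*6 - 19 = 23, d_10 = (536 - 23^2)/7 = 7/7 = 1, a_10 = floor((23 + 23)/1) = 46.
  m_11 = 1*46 - 23 = 23, d_11 = (536 - 23^2)/1 = 7/1 = 7: (m_11, d_11) = (m_1, d_1) = (23, 7), so from here the quotients repeat a_1, ..., a_10; the period length is 10.
So sqrt(536) = [23; (6, 1, 1, 2, 5, 2, 1, 1, 6, 46)] with period length k = 10.
k is even, so the fundamental solution of x^2 - 536y^2 = 1 is (p_{k-1}, q_{k-1}) = (p_9, q_9); compute convergents through index 9.
Convergents (p_i = a_i*p_{i-1} + p_{i-2}, q_i = a_i*q_{i-1} + q_{i-2} with p_{-2}=0, p_{-1}=1, q_{-2}=1, q_{-1}=0):
  i=0: a_0=23, p_0 = 23*1 + 0 = 23, q_0 = 23*0 + 1 = 1.
  i=1: a_1=6, p_1 = 6*23 + 1 = 139, q_1 = 6*1 + 0 = 6.
  i=2: a_2=1, p_2 = 1*139 + 23 = 162, q_2 = 1*6 + 1 = 7.
  i=3: a_3=1, p_3 = 1*162 + 139 = 301, q_3 = 1*7 + 6 = 13.
  i=4: a_4=2, p_4 = 2*301 + 162 = 764, q_4 = 2*13 + 7 = 33.
  i=5: a_5=5, p_5 = 5*764 + 301 = 4121, q_5 = 5*33 + 13 = 178.
  i=6: a_6=2, p_6 = 2*4121 + 764 = 9006, q_6 = 2*178 + 33 = 389.
  i=7: a_7=1, p_7 = 1*9006 + 4121 = 13127, q_7 = 1*389 + 178 = 567.
  i=8: a_8=1, p_8 = 1*13127 + 9006 = 22133, q_8 = 1*567 + 389 = 956.
  i=9: a_9=6, p_9 = 6*22133 + 13127 = 145925, q_9 = 6*956 + 567 = 6303.
Check: 145925^2 - 536*6303^2 = 21294105625 - 21294105624 = 1, so (x, y) = (145925, 6303) solves the equation, and by the theorem it is the least positive solution.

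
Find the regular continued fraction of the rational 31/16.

Run the Euclidean algorithm on 31 and 16; the successive quotients are the partial quotients a_0, a_1, ... (each step inverts the fractional part left over by the previous one):
  31 = 1*16 + 15, so a_0 = 1.
  16 = 1*15 + 1, so a_1 = 1.
  15 = 15*1 + 0, so a_2 = 15.
The remainder reaches 0 after 3 divisions, so the expansion has 3 partial quotients, read off in order.

[1; 1, 15]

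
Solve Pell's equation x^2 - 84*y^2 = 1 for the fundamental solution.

First expand sqrt(84) as a continued fraction. With x_i = (sqrt(84) + m_i)/d_i and (m_0, d_0) = (0, 1): a_0 = floor(sqrt(84)) = 9, since 9^2 = 81 <= 84 < 100 = 10^2.
Iterate m_{i+1} = d_i*a_i - m_i, d_{i+1} = (84 - m_{i+1}^2)/d_i, a_{i+1} = floor((a_0 + m_{i+1})/d_{i+1}):
  m_1 = 1*9 - 0 = 9, d_1 = (84 - 9^2)/1 = 3/1 = 3, a_1 = floor((9 + 9)/3) = 6.
  m_2 = 3*6 - 9 = 9, d_2 = (84 - 9^2)/3 = 3/3 = 1, a_2 = floor((9 + 9)/1) = 18.
  m_3 = 1*18 - 9 = 9, d_3 = (84 - 9^2)/1 = 3/1 = 3: (m_3, d_3) = (m_1, d_1) = (9, 3), so from here the quotients repeat a_1, a_2; the period length is 2.
So sqrt(84) = [9; (6, 18)] with period length k = 2.
k is even, so the fundamental solution of x^2 - 84y^2 = 1 is (p_{k-1}, q_{k-1}) = (p_1, q_1); compute convergents through index 1.
Convergents (p_i = a_i*p_{i-1} + p_{i-2}, q_i = a_i*q_{i-1} + q_{i-2} with p_{-2}=0, p_{-1}=1, q_{-2}=1, q_{-1}=0):
  i=0: a_0=9, p_0 = 9*1 + 0 = 9, q_0 = 9*0 + 1 = 1.
  i=1: a_1=6, p_1 = 6*9 + 1 = 55, q_1 = 6*1 + 0 = 6.
Check: 55^2 - 84*6^2 = 3025 - 3024 = 1, so (x, y) = (55, 6) solves the equation, and by the theorem it is the least positive solution.

(x, y) = (55, 6)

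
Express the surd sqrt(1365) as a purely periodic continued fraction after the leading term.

[36; (1, 17, 2, 17, 1, 72)]

Write x_i = (sqrt(1365) + m_i)/d_i with (m_0, d_0) = (0, 1). a_0 = floor(sqrt(1365)) = 36, since 36^2 = 1296 <= 1365 < 1369 = 37^2.
Iterate m_{i+1} = d_i*a_i - m_i, d_{i+1} = (1365 - m_{i+1}^2)/d_i, a_{i+1} = floor((a_0 + m_{i+1})/d_{i+1}):
  m_1 = 1*36 - 0 = 36, d_1 = (1365 - 36^2)/1 = 69/1 = 69, a_1 = floor((36 + 36)/69) = 1.
  m_2 = 69*1 - 36 = 33, d_2 = (1365 - 33^2)/69 = 276/69 = 4, a_2 = floor((36 + 33)/4) = 17.
  m_3 = 4*17 - 33 = 35, d_3 = (1365 - 35^2)/4 = 140/4 = 35, a_3 = floor((36 + 35)/35) = 2.
  m_4 = 35*2 - 35 = 35, d_4 = (1365 - 35^2)/35 = 140/35 = 4, a_4 = floor((36 + 35)/4) = 17.
  m_5 = 4*17 - 35 = 33, d_5 = (1365 - 33^2)/4 = 276/4 = 69, a_5 = floor((36 + 33)/69) = 1.
  m_6 = 69*1 - 33 = 36, d_6 = (1365 - 36^2)/69 = 69/69 = 1, a_6 = floor((36 + 36)/1) = 72.
  m_7 = 1*72 - 36 = 36, d_7 = (1365 - 36^2)/1 = 69/1 = 69: (m_7, d_7) = (m_1, d_1) = (36, 69), so from here the quotients repeat a_1, ..., a_6; the period length is 6.
Hence the expansion of sqrt(1365) is a_0 = 36 followed by the repeating block 1, 17, 2, 17, 1, 72 (period 6).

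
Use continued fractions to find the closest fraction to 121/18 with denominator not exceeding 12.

74/11

Expand x = 121/18 as a continued fraction with the Euclidean algorithm:
  121 = 6*18 + 13, so a_0 = 6.
  18 = 1*13 + 5, so a_1 = 1.
  13 = 2*5 + 3, so a_2 = 2.
  5 = 1*3 + 2, so a_3 = 1.
  3 = 1*2 + 1, so a_4 = 1.
  2 = 2*1 + 0, so a_5 = 2.
so x = [6; 1, 2, 1, 1, 2].
Convergents (p_i = a_i*p_{i-1} + p_{i-2}, q_i = a_i*q_{i-1} + q_{i-2} with p_{-2}=0, p_{-1}=1, q_{-2}=1, q_{-1}=0), until the denominator exceeds 12:
  i=0: a_0=6, p_0 = 6*1 + 0 = 6, q_0 = 6*0 + 1 = 1.
  i=1: a_1=1, p_1 = 1*6 + 1 = 7, q_1 = 1*1 + 0 = 1.
  i=2: a_2=2, p_2 = 2*7 + 6 = 20, q_2 = 2*1 + 1 = 3.
  i=3: a_3=1, p_3 = 1*20 + 7 = 27, q_3 = 1*3 + 1 = 4.
  i=4: a_4=1, p_4 = 1*27 + 20 = 47, q_4 = 1*4 + 3 = 7.
  i=5: a_5=2, p_5 = 2*47 + 27 = 121, q_5 = 2*7 + 4 = 18.
q_5 = 18 > 12, so the last convergent with denominator <= 12 is p_4/q_4 = 47/7.
The closest fraction with denominator <= 12 is either p_4/q_4 or the intermediate fraction (k*p_4 + p_3)/(k*q_4 + q_3) with the largest k >= 1 whose denominator stays <= 12; these approach x as k grows, and every other convergent or intermediate fraction in range is farther away.
Largest k: floor((12 - q_3)/q_4) = floor((12 - 4)/7) = 1.
That gives (1*47 + 27)/(1*7 + 4) = 74/11.
Compare the errors: |x - 47/7| = |121*7 - 47*18|/(18*7) = 1/126, and |x - 74/11| = |121*11 - 74*18|/(18*11) = 1/198.
Cross-multiplying, 1*126 = 126 < 198 = 1*198, so 1/198 is smaller: the intermediate fraction 74/11 is closer to x than 47/7.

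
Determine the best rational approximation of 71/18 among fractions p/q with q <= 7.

Expand x = 71/18 as a continued fraction with the Euclidean algorithm:
  71 = 3*18 + 17, so a_0 = 3.
  18 = 1*17 + 1, so a_1 = 1.
  17 = 17*1 + 0, so a_2 = 17.
so x = [3; 1, 17].
Convergents (p_i = a_i*p_{i-1} + p_{i-2}, q_i = a_i*q_{i-1} + q_{i-2} with p_{-2}=0, p_{-1}=1, q_{-2}=1, q_{-1}=0), until the denominator exceeds 7:
  i=0: a_0=3, p_0 = 3*1 + 0 = 3, q_0 = 3*0 + 1 = 1.
  i=1: a_1=1, p_1 = 1*3 + 1 = 4, q_1 = 1*1 + 0 = 1.
  i=2: a_2=17, p_2 = 17*4 + 3 = 71, q_2 = 17*1 + 1 = 18.
q_2 = 18 > 7, so the last convergent with denominator <= 7 is p_1/q_1 = 4/1.
The closest fraction with denominator <= 7 is either p_1/q_1 or the intermediate fraction (k*p_1 + p_0)/(k*q_1 + q_0) with the largest k >= 1 whose denominator stays <= 7; these approach x as k grows, and every other convergent or intermediate fraction in range is farther away.
Largest k: floor((7 - q_0)/q_1) = floor((7 - 1)/1) = 6.
That gives (6*4 + 3)/(6*1 + 1) = 27/7.
Compare the errors: |x - 4/1| = |71*1 - 4*18|/(18*1) = 1/18, and |x - 27/7| = |71*7 - 27*18|/(18*7) = 11/126.
Cross-multiplying, 1*126 = 126 < 198 = 11*18, so 1/18 is smaller: the convergent 4/1 is closer to x than 27/7.

4/1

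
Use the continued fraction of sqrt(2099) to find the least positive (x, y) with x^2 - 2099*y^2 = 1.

First expand sqrt(2099) as a continued fraction. With x_i = (sqrt(2099) + m_i)/d_i and (m_0, d_0) = (0, 1): a_0 = floor(sqrt(2099)) = 45, since 45^2 = 2025 <= 2099 < 2116 = 46^2.
Iterate m_{i+1} = d_i*a_i - m_i, d_{i+1} = (2099 - m_{i+1}^2)/d_i, a_{i+1} = floor((a_0 + m_{i+1})/d_{i+1}):
  m_1 = 1*45 - 0 = 45, d_1 = (2099 - 45^2)/1 = 74/1 = 74, a_1 = floor((45 + 45)/74) = 1.
  m_2 = 74*1 - 45 = 29, d_2 = (2099 - 29^2)/74 = 1258/74 = 17, a_2 = floor((45 + 29)/17) = 4.
  m_3 = 17*4 - 29 = 39, d_3 = (2099 - 39^2)/17 = 578/17 = 34, a_3 = floor((45 + 39)/34) = 2.
  m_4 = 34*2 - 39 = 29, d_4 = (2099 - 29^2)/34 = 1258/34 = 37, a_4 = floor((45 + 29)/37) = 2.
  m_5 = 37*2 - 29 = 45, d_5 = (2099 - 45^2)/37 = 74/37 = 2, a_5 = floor((45 + 45)/2) = 45.
  m_6 = 2*45 - 45 = 45, d_6 = (2099 - 45^2)/2 = 74/2 = 37, a_6 = floor((45 + 45)/37) = 2.
  m_7 = 37*2 - 45 = 29, d_7 = (2099 - 29^2)/37 = 1258/37 = 34, a_7 = floor((45 + 29)/34) = 2.
  m_8 = 34*2 - 29 = 39, d_8 = (2099 - 39^2)/34 = 578/34 = 17, a_8 = floor((45 + 39)/17) = 4.
  m_9 = 17*4 - 39 = 29, d_9 = (2099 - 29^2)/17 = 1258/17 = 74, a_9 = floor((45 + 29)/74) = 1.
  m_10 = 74*1 - 29 = 45, d_10 = (2099 - 45^2)/74 = 74/74 = 1, a_10 = floor((45 + 45)/1) = 90.
  m_11 = 1*90 - 45 = 45, d_11 = (2099 - 45^2)/1 = 74/1 = 74: (m_11, d_11) = (m_1, d_1) = (45, 74), so from here the quotients repeat a_1, ..., a_10; the period length is 10.
So sqrt(2099) = [45; (1, 4, 2, 2, 45, 2, 2, 4, 1, 90)] with period length k = 10.
k is even, so the fundamental solution of x^2 - 2099y^2 = 1 is (p_{k-1}, q_{k-1}) = (p_9, q_9); compute convergents through index 9.
Convergents (p_i = a_i*p_{i-1} + p_{i-2}, q_i = a_i*q_{i-1} + q_{i-2} with p_{-2}=0, p_{-1}=1, q_{-2}=1, q_{-1}=0):
  i=0: a_0=45, p_0 = 45*1 + 0 = 45, q_0 = 45*0 + 1 = 1.
  i=1: a_1=1, p_1 = 1*45 + 1 = 46, q_1 = 1*1 + 0 = 1.
  i=2: a_2=4, p_2 = 4*46 + 45 = 229, q_2 = 4*1 + 1 = 5.
  i=3: a_3=2, p_3 = 2*229 + 46 = 504, q_3 = 2*5 + 1 = 11.
  i=4: a_4=2, p_4 = 2*504 + 229 = 1237, q_4 = 2*11 + 5 = 27.
  i=5: a_5=45, p_5 = 45*1237 + 504 = 56169, q_5 = 45*27 + 11 = 1226.
  i=6: a_6=2, p_6 = 2*56169 + 1237 = 113575, q_6 = 2*1226 + 27 = 2479.
  i=7: a_7=2, p_7 = 2*113575 + 56169 = 283319, q_7 = 2*2479 + 1226 = 6184.
  i=8: a_8=4, p_8 = 4*283319 + 113575 = 1246851, q_8 = 4*6184 + 2479 = 27215.
  i=9: a_9=1, p_9 = 1*1246851 + 283319 = 1530170, q_9 = 1*27215 + 6184 = 33399.
Check: 1530170^2 - 2099*33399^2 = 2341420228900 - 2341420228899 = 1, so (x, y) = (1530170, 33399) solves the equation, and by the theorem it is the least positive solution.

(x, y) = (1530170, 33399)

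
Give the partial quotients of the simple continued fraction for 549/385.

[1; 2, 2, 1, 7, 7]

Run the Euclidean algorithm on 549 and 385; the successive quotients are the partial quotients a_0, a_1, ... (each step inverts the fractional part left over by the previous one):
  549 = 1*385 + 164, so a_0 = 1.
  385 = 2*164 + 57, so a_1 = 2.
  164 = 2*57 + 50, so a_2 = 2.
  57 = 1*50 + 7, so a_3 = 1.
  50 = 7*7 + 1, so a_4 = 7.
  7 = 7*1 + 0, so a_5 = 7.
The remainder reaches 0 after 6 divisions, so the expansion has 6 partial quotients, read off in order.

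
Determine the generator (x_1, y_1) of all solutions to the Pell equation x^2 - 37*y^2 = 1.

(x, y) = (73, 12)

First expand sqrt(37) as a continued fraction. With x_i = (sqrt(37) + m_i)/d_i and (m_0, d_0) = (0, 1): a_0 = floor(sqrt(37)) = 6, since 6^2 = 36 <= 37 < 49 = 7^2.
Iterate m_{i+1} = d_i*a_i - m_i, d_{i+1} = (37 - m_{i+1}^2)/d_i, a_{i+1} = floor((a_0 + m_{i+1})/d_{i+1}):
  m_1 = 1*6 - 0 = 6, d_1 = (37 - 6^2)/1 = 1/1 = 1, a_1 = floor((6 + 6)/1) = 12.
  m_2 = 1*12 - 6 = 6, d_2 = (37 - 6^2)/1 = 1/1 = 1: (m_2, d_2) = (m_1, d_1) = (6, 1), so from here the quotient a_1 repeats; the period length is 1.
So sqrt(37) = [6; (12)] with period length k = 1.
k is odd, so (p_{k-1}, q_{k-1}) only solves x^2 - 37y^2 = -1 and the fundamental solution of x^2 - 37y^2 = 1 is (p_{2k-1}, q_{2k-1}) = (p_1, q_1); compute convergents through index 1, running through the period twice.
Convergents (p_i = a_i*p_{i-1} + p_{i-2}, q_i = a_i*q_{i-1} + q_{i-2} with p_{-2}=0, p_{-1}=1, q_{-2}=1, q_{-1}=0):
  i=0: a_0=6, p_0 = 6*1 + 0 = 6, q_0 = 6*0 + 1 = 1.
  i=1: a_1=12, p_1 = 12*6 + 1 = 73, q_1 = 12*1 + 0 = 12.
Indeed p_0^2 - 37*q_0^2 = 36 - 37 = -1, not +1.
Check: 73^2 - 37*12^2 = 5329 - 5328 = 1, so (x, y) = (73, 12) solves the equation, and by the theorem it is the least positive solution.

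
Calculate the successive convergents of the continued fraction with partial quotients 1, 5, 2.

1/1, 6/5, 13/11

Using the convergent recurrence p_i = a_i*p_{i-1} + p_{i-2}, q_i = a_i*q_{i-1} + q_{i-2} with p_{-2}=0, p_{-1}=1, q_{-2}=1, q_{-1}=0:
  i=0: a_0=1, p_0 = 1*1 + 0 = 1, q_0 = 1*0 + 1 = 1.
  i=1: a_1=5, p_1 = 5*1 + 1 = 6, q_1 = 5*1 + 0 = 5.
  i=2: a_2=2, p_2 = 2*6 + 1 = 13, q_2 = 2*5 + 1 = 11.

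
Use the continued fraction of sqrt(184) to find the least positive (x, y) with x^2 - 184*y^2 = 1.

(x, y) = (24335, 1794)

First expand sqrt(184) as a continued fraction. With x_i = (sqrt(184) + m_i)/d_i and (m_0, d_0) = (0, 1): a_0 = floor(sqrt(184)) = 13, since 13^2 = 169 <= 184 < 196 = 14^2.
Iterate m_{i+1} = d_i*a_i - m_i, d_{i+1} = (184 - m_{i+1}^2)/d_i, a_{i+1} = floor((a_0 + m_{i+1})/d_{i+1}):
  m_1 = 1*13 - 0 = 13, d_1 = (184 - 13^2)/1 = 15/1 = 15, a_1 = floor((13 + 13)/15) = 1.
  m_2 = 15*1 - 13 = 2, d_2 = (184 - 2^2)/15 = 180/15 = 12, a_2 = floor((13 + 2)/12) = 1.
  m_3 = 12*1 - 2 = 10, d_3 = (184 - 10^2)/12 = 84/12 = 7, a_3 = floor((13 + 10)/7) = 3.
  m_4 = 7*3 - 10 = 11, d_4 = (184 - 11^2)/7 = 63/7 = 9, a_4 = floor((13 + 11)/9) = 2.
  m_5 = 9*2 - 11 = 7, d_5 = (184 - 7^2)/9 = 135/9 = 15, a_5 = floor((13 + 7)/15) = 1.
  m_6 = 15*1 - 7 = 8, d_6 = (184 - 8^2)/15 = 120/15 = 8, a_6 = floor((13 + 8)/8) = 2.
  m_7 = 8*2 - 8 = 8, d_7 = (184 - 8^2)/8 = 120/8 = 15, a_7 = floor((13 + 8)/15) = 1.
  m_8 = 15*1 - 8 = 7, d_8 = (184 - 7^2)/15 = 135/15 = 9, a_8 = floor((13 + 7)/9) = 2.
  m_9 = 9*2 - 7 = 11, d_9 = (184 - 11^2)/9 = 63/9 = 7, a_9 = floor((13 + 11)/7) = 3.
  m_10 = 7*3 - 11 = 10, d_10 = (184 - 10^2)/7 = 84/7 = 12, a_10 = floor((13 + 10)/12) = 1.
  m_11 = 12*1 - 10 = 2, d_11 = (184 - 2^2)/12 = 180/12 = 15, a_11 = floor((13 + 2)/15) = 1.
  m_12 = 15*1 - 2 = 13, d_12 = (184 - 13^2)/15 = 15/15 = 1, a_12 = floor((13 + 13)/1) = 26.
  m_13 = 1*26 - 13 = 13, d_13 = (184 - 13^2)/1 = 15/1 = 15: (m_13, d_13) = (m_1, d_1) = (13, 15), so from here the quotients repeat a_1, ..., a_12; the period length is 12.
So sqrt(184) = [13; (1, 1, 3, 2, 1, 2, 1, 2, 3, 1, 1, 26)] with period length k = 12.
k is even, so the fundamental solution of x^2 - 184y^2 = 1 is (p_{k-1}, q_{k-1}) = (p_11, q_11); compute convergents through index 11.
Convergents (p_i = a_i*p_{i-1} + p_{i-2}, q_i = a_i*q_{i-1} + q_{i-2} with p_{-2}=0, p_{-1}=1, q_{-2}=1, q_{-1}=0):
  i=0: a_0=13, p_0 = 13*1 + 0 = 13, q_0 = 13*0 + 1 = 1.
  i=1: a_1=1, p_1 = 1*13 + 1 = 14, q_1 = 1*1 + 0 = 1.
  i=2: a_2=1, p_2 = 1*14 + 13 = 27, q_2 = 1*1 + 1 = 2.
  i=3: a_3=3, p_3 = 3*27 + 14 = 95, q_3 = 3*2 + 1 = 7.
  i=4: a_4=2, p_4 = 2*95 + 27 = 217, q_4 = 2*7 + 2 = 16.
  i=5: a_5=1, p_5 = 1*217 + 95 = 312, q_5 = 1*16 + 7 = 23.
  i=6: a_6=2, p_6 = 2*312 + 217 = 841, q_6 = 2*23 + 16 = 62.
  i=7: a_7=1, p_7 = 1*841 + 312 = 1153, q_7 = 1*62 + 23 = 85.
  i=8: a_8=2, p_8 = 2*1153 + 841 = 3147, q_8 = 2*85 + 62 = 232.
  i=9: a_9=3, p_9 = 3*3147 + 1153 = 10594, q_9 = 3*232 + 85 = 781.
  i=10: a_10=1, p_10 = 1*10594 + 3147 = 13741, q_10 = 1*781 + 232 = 1013.
  i=11: a_11=1, p_11 = 1*13741 + 10594 = 24335, q_11 = 1*1013 + 781 = 1794.
Check: 24335^2 - 184*1794^2 = 592192225 - 592192224 = 1, so (x, y) = (24335, 1794) solves the equation, and by the theorem it is the least positive solution.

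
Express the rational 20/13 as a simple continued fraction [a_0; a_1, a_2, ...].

[1; 1, 1, 6]

Run the Euclidean algorithm on 20 and 13; the successive quotients are the partial quotients a_0, a_1, ... (each step inverts the fractional part left over by the previous one):
  20 = 1*13 + 7, so a_0 = 1.
  13 = 1*7 + 6, so a_1 = 1.
  7 = 1*6 + 1, so a_2 = 1.
  6 = 6*1 + 0, so a_3 = 6.
The remainder reaches 0 after 4 divisions, so the expansion has 4 partial quotients, read off in order.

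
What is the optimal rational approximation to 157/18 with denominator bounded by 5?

35/4

Expand x = 157/18 as a continued fraction with the Euclidean algorithm:
  157 = 8*18 + 13, so a_0 = 8.
  18 = 1*13 + 5, so a_1 = 1.
  13 = 2*5 + 3, so a_2 = 2.
  5 = 1*3 + 2, so a_3 = 1.
  3 = 1*2 + 1, so a_4 = 1.
  2 = 2*1 + 0, so a_5 = 2.
so x = [8; 1, 2, 1, 1, 2].
Convergents (p_i = a_i*p_{i-1} + p_{i-2}, q_i = a_i*q_{i-1} + q_{i-2} with p_{-2}=0, p_{-1}=1, q_{-2}=1, q_{-1}=0), until the denominator exceeds 5:
  i=0: a_0=8, p_0 = 8*1 + 0 = 8, q_0 = 8*0 + 1 = 1.
  i=1: a_1=1, p_1 = 1*8 + 1 = 9, q_1 = 1*1 + 0 = 1.
  i=2: a_2=2, p_2 = 2*9 + 8 = 26, q_2 = 2*1 + 1 = 3.
  i=3: a_3=1, p_3 = 1*26 + 9 = 35, q_3 = 1*3 + 1 = 4.
  i=4: a_4=1, p_4 = 1*35 + 26 = 61, q_4 = 1*4 + 3 = 7.
q_4 = 7 > 5, so the last convergent with denominator <= 5 is p_3/q_3 = 35/4.
The closest fraction with denominator <= 5 is either p_3/q_3 or the intermediate fraction (k*p_3 + p_2)/(k*q_3 + q_2) with the largest k >= 1 whose denominator stays <= 5; these approach x as k grows, and every other convergent or intermediate fraction in range is farther away.
Largest k: floor((5 - q_2)/q_3) = floor((5 - 3)/4) = 0.
Since k = 0, no intermediate fraction beyond p_3/q_3 has denominator <= 5, so the convergent 35/4 is the closest (its error is |157*4 - 35*18|/(18*4) = 2/72).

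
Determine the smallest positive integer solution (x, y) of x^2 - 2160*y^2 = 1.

(x, y) = (119071, 2562)

First expand sqrt(2160) as a continued fraction. With x_i = (sqrt(2160) + m_i)/d_i and (m_0, d_0) = (0, 1): a_0 = floor(sqrt(2160)) = 46, since 46^2 = 2116 <= 2160 < 2209 = 47^2.
Iterate m_{i+1} = d_i*a_i - m_i, d_{i+1} = (2160 - m_{i+1}^2)/d_i, a_{i+1} = floor((a_0 + m_{i+1})/d_{i+1}):
  m_1 = 1*46 - 0 = 46, d_1 = (2160 - 46^2)/1 = 44/1 = 44, a_1 = floor((46 + 46)/44) = 2.
  m_2 = 44*2 - 46 = 42, d_2 = (2160 - 42^2)/44 = 396/44 = 9, a_2 = floor((46 + 42)/9) = 9.
  m_3 = 9*9 - 42 = 39, d_3 = (2160 - 39^2)/9 = 639/9 = 71, a_3 = floor((46 + 39)/71) = 1.
  m_4 = 71*1 - 39 = 32, d_4 = (2160 - 32^2)/71 = 1136/71 = 16, a_4 = floor((46 + 32)/16) = 4.
  m_5 = 16*4 - 32 = 32, d_5 = (2160 - 32^2)/16 = 1136/16 = 71, a_5 = floor((46 + 32)/71) = 1.
  m_6 = 71*1 - 32 = 39, d_6 = (2160 - 39^2)/71 = 639/71 = 9, a_6 = floor((46 + 39)/9) = 9.
  m_7 = 9*9 - 39 = 42, d_7 = (2160 - 42^2)/9 = 396/9 = 44, a_7 = floor((46 + 42)/44) = 2.
  m_8 = 44*2 - 42 = 46, d_8 = (2160 - 46^2)/44 = 44/44 = 1, a_8 = floor((46 + 46)/1) = 92.
  m_9 = 1*92 - 46 = 46, d_9 = (2160 - 46^2)/1 = 44/1 = 44: (m_9, d_9) = (m_1, d_1) = (46, 44), so from here the quotients repeat a_1, ..., a_8; the period length is 8.
So sqrt(2160) = [46; (2, 9, 1, 4, 1, 9, 2, 92)] with period length k = 8.
k is even, so the fundamental solution of x^2 - 2160y^2 = 1 is (p_{k-1}, q_{k-1}) = (p_7, q_7); compute convergents through index 7.
Convergents (p_i = a_i*p_{i-1} + p_{i-2}, q_i = a_i*q_{i-1} + q_{i-2} with p_{-2}=0, p_{-1}=1, q_{-2}=1, q_{-1}=0):
  i=0: a_0=46, p_0 = 46*1 + 0 = 46, q_0 = 46*0 + 1 = 1.
  i=1: a_1=2, p_1 = 2*46 + 1 = 93, q_1 = 2*1 + 0 = 2.
  i=2: a_2=9, p_2 = 9*93 + 46 = 883, q_2 = 9*2 + 1 = 19.
  i=3: a_3=1, p_3 = 1*883 + 93 = 976, q_3 = 1*19 + 2 = 21.
  i=4: a_4=4, p_4 = 4*976 + 883 = 4787, q_4 = 4*21 + 19 = 103.
  i=5: a_5=1, p_5 = 1*4787 + 976 = 5763, q_5 = 1*103 + 21 = 124.
  i=6: a_6=9, p_6 = 9*5763 + 4787 = 56654, q_6 = 9*124 + 103 = 1219.
  i=7: a_7=2, p_7 = 2*56654 + 5763 = 119071, q_7 = 2*1219 + 124 = 2562.
Check: 119071^2 - 2160*2562^2 = 14177903041 - 14177903040 = 1, so (x, y) = (119071, 2562) solves the equation, and by the theorem it is the least positive solution.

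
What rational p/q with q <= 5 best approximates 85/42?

2/1

Expand x = 85/42 as a continued fraction with the Euclidean algorithm:
  85 = 2*42 + 1, so a_0 = 2.
  42 = 42*1 + 0, so a_1 = 42.
so x = [2; 42].
Convergents (p_i = a_i*p_{i-1} + p_{i-2}, q_i = a_i*q_{i-1} + q_{i-2} with p_{-2}=0, p_{-1}=1, q_{-2}=1, q_{-1}=0), until the denominator exceeds 5:
  i=0: a_0=2, p_0 = 2*1 + 0 = 2, q_0 = 2*0 + 1 = 1.
  i=1: a_1=42, p_1 = 42*2 + 1 = 85, q_1 = 42*1 + 0 = 42.
q_1 = 42 > 5, so the last convergent with denominator <= 5 is p_0/q_0 = 2/1.
The closest fraction with denominator <= 5 is either p_0/q_0 or the intermediate fraction (k*p_0 + p_{-1})/(k*q_0 + q_{-1}) with the largest k >= 1 whose denominator stays <= 5; these approach x as k grows, and every other convergent or intermediate fraction in range is farther away.
Largest k: floor((5 - q_{-1})/q_0) = floor((5 - 0)/1) = 5 (using the seeds p_{-1} = 1, q_{-1} = 0).
That gives (5*2 + 1)/(5*1 + 0) = 11/5.
Compare the errors: |x - 2/1| = |85*1 - 2*42|/(42*1) = 1/42, and |x - 11/5| = |85*5 - 11*42|/(42*5) = 37/210.
Cross-multiplying, 1*210 = 210 < 1554 = 37*42, so 1/42 is smaller: the convergent 2/1 is closer to x than 11/5.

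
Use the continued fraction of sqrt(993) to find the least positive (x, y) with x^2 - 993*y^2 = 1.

First expand sqrt(993) as a continued fraction. With x_i = (sqrt(993) + m_i)/d_i and (m_0, d_0) = (0, 1): a_0 = floor(sqrt(993)) = 31, since 31^2 = 961 <= 993 < 1024 = 32^2.
Iterate m_{i+1} = d_i*a_i - m_i, d_{i+1} = (993 - m_{i+1}^2)/d_i, a_{i+1} = floor((a_0 + m_{i+1})/d_{i+1}):
  m_1 = 1*31 - 0 = 31, d_1 = (993 - 31^2)/1 = 32/1 = 32, a_1 = floor((31 + 31)/32) = 1.
  m_2 = 32*1 - 31 = 1, d_2 = (993 - 1^2)/32 = 992/32 = 31, a_2 = floor((31 + 1)/31) = 1.
  m_3 = 31*1 - 1 = 30, d_3 = (993 - 30^2)/31 = 93/31 = 3, a_3 = floor((31 + 30)/3) = 20.
  m_4 = 3*20 - 30 = 30, d_4 = (993 - 30^2)/3 = 93/3 = 31, a_4 = floor((31 + 30)/31) = 1.
  m_5 = 31*1 - 30 = 1, d_5 = (993 - 1^2)/31 = 992/31 = 32, a_5 = floor((31 + 1)/32) = 1.
  m_6 = 32*1 - 1 = 31, d_6 = (993 - 31^2)/32 = 32/32 = 1, a_6 = floor((31 + 31)/1) = 62.
  m_7 = 1*62 - 31 = 31, d_7 = (993 - 31^2)/1 = 32/1 = 32: (m_7, d_7) = (m_1, d_1) = (31, 32), so from here the quotients repeat a_1, ..., a_6; the period length is 6.
So sqrt(993) = [31; (1, 1, 20, 1, 1, 62)] with period length k = 6.
k is even, so the fundamental solution of x^2 - 993y^2 = 1 is (p_{k-1}, q_{k-1}) = (p_5, q_5); compute convergents through index 5.
Convergents (p_i = a_i*p_{i-1} + p_{i-2}, q_i = a_i*q_{i-1} + q_{i-2} with p_{-2}=0, p_{-1}=1, q_{-2}=1, q_{-1}=0):
  i=0: a_0=31, p_0 = 31*1 + 0 = 31, q_0 = 31*0 + 1 = 1.
  i=1: a_1=1, p_1 = 1*31 + 1 = 32, q_1 = 1*1 + 0 = 1.
  i=2: a_2=1, p_2 = 1*32 + 31 = 63, q_2 = 1*1 + 1 = 2.
  i=3: a_3=20, p_3 = 20*63 + 32 = 1292, q_3 = 20*2 + 1 = 41.
  i=4: a_4=1, p_4 = 1*1292 + 63 = 1355, q_4 = 1*41 + 2 = 43.
  i=5: a_5=1, p_5 = 1*1355 + 1292 = 2647, q_5 = 1*43 + 41 = 84.
Check: 2647^2 - 993*84^2 = 7006609 - 7006608 = 1, so (x, y) = (2647, 84) solves the equation, and by the theorem it is the least positive solution.

(x, y) = (2647, 84)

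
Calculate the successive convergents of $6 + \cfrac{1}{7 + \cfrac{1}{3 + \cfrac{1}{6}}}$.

Using the convergent recurrence p_i = a_i*p_{i-1} + p_{i-2}, q_i = a_i*q_{i-1} + q_{i-2} with p_{-2}=0, p_{-1}=1, q_{-2}=1, q_{-1}=0:
  i=0: a_0=6, p_0 = 6*1 + 0 = 6, q_0 = 6*0 + 1 = 1.
  i=1: a_1=7, p_1 = 7*6 + 1 = 43, q_1 = 7*1 + 0 = 7.
  i=2: a_2=3, p_2 = 3*43 + 6 = 135, q_2 = 3*7 + 1 = 22.
  i=3: a_3=6, p_3 = 6*135 + 43 = 853, q_3 = 6*22 + 7 = 139.

6/1, 43/7, 135/22, 853/139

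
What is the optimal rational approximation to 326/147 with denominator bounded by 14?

Expand x = 326/147 as a continued fraction with the Euclidean algorithm:
  326 = 2*147 + 32, so a_0 = 2.
  147 = 4*32 + 19, so a_1 = 4.
  32 = 1*19 + 13, so a_2 = 1.
  19 = 1*13 + 6, so a_3 = 1.
  13 = 2*6 + 1, so a_4 = 2.
  6 = 6*1 + 0, so a_5 = 6.
so x = [2; 4, 1, 1, 2, 6].
Convergents (p_i = a_i*p_{i-1} + p_{i-2}, q_i = a_i*q_{i-1} + q_{i-2} with p_{-2}=0, p_{-1}=1, q_{-2}=1, q_{-1}=0), until the denominator exceeds 14:
  i=0: a_0=2, p_0 = 2*1 + 0 = 2, q_0 = 2*0 + 1 = 1.
  i=1: a_1=4, p_1 = 4*2 + 1 = 9, q_1 = 4*1 + 0 = 4.
  i=2: a_2=1, p_2 = 1*9 + 2 = 11, q_2 = 1*4 + 1 = 5.
  i=3: a_3=1, p_3 = 1*11 + 9 = 20, q_3 = 1*5 + 4 = 9.
  i=4: a_4=2, p_4 = 2*20 + 11 = 51, q_4 = 2*9 + 5 = 23.
q_4 = 23 > 14, so the last convergent with denominator <= 14 is p_3/q_3 = 20/9.
The closest fraction with denominator <= 14 is either p_3/q_3 or the intermediate fraction (k*p_3 + p_2)/(k*q_3 + q_2) with the largest k >= 1 whose denominator stays <= 14; these approach x as k grows, and every other convergent or intermediate fraction in range is farther away.
Largest k: floor((14 - q_2)/q_3) = floor((14 - 5)/9) = 1.
That gives (1*20 + 11)/(1*9 + 5) = 31/14.
Compare the errors: |x - 20/9| = |326*9 - 20*147|/(147*9) = 6/1323, and |x - 31/14| = |326*14 - 31*147|/(147*14) = 7/2058.
Cross-multiplying, 7*1323 = 9261 < 12348 = 6*2058, so 7/2058 is smaller: the intermediate fraction 31/14 is closer to x than 20/9.

31/14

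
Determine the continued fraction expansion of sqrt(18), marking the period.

[4; (4, 8)]

Write x_i = (sqrt(18) + m_i)/d_i with (m_0, d_0) = (0, 1). a_0 = floor(sqrt(18)) = 4, since 4^2 = 16 <= 18 < 25 = 5^2.
Iterate m_{i+1} = d_i*a_i - m_i, d_{i+1} = (18 - m_{i+1}^2)/d_i, a_{i+1} = floor((a_0 + m_{i+1})/d_{i+1}):
  m_1 = 1*4 - 0 = 4, d_1 = (18 - 4^2)/1 = 2/1 = 2, a_1 = floor((4 + 4)/2) = 4.
  m_2 = 2*4 - 4 = 4, d_2 = (18 - 4^2)/2 = 2/2 = 1, a_2 = floor((4 + 4)/1) = 8.
  m_3 = 1*8 - 4 = 4, d_3 = (18 - 4^2)/1 = 2/1 = 2: (m_3, d_3) = (m_1, d_1) = (4, 2), so from here the quotients repeat a_1, a_2; the period length is 2.
Hence the expansion of sqrt(18) is a_0 = 4 followed by the repeating block 4, 8 (period 2).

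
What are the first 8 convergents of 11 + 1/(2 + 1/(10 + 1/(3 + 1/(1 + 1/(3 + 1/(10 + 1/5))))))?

11/1, 23/2, 241/21, 746/65, 987/86, 3707/323, 38057/3316, 193992/16903

Using the convergent recurrence p_i = a_i*p_{i-1} + p_{i-2}, q_i = a_i*q_{i-1} + q_{i-2} with p_{-2}=0, p_{-1}=1, q_{-2}=1, q_{-1}=0:
  i=0: a_0=11, p_0 = 11*1 + 0 = 11, q_0 = 11*0 + 1 = 1.
  i=1: a_1=2, p_1 = 2*11 + 1 = 23, q_1 = 2*1 + 0 = 2.
  i=2: a_2=10, p_2 = 10*23 + 11 = 241, q_2 = 10*2 + 1 = 21.
  i=3: a_3=3, p_3 = 3*241 + 23 = 746, q_3 = 3*21 + 2 = 65.
  i=4: a_4=1, p_4 = 1*746 + 241 = 987, q_4 = 1*65 + 21 = 86.
  i=5: a_5=3, p_5 = 3*987 + 746 = 3707, q_5 = 3*86 + 65 = 323.
  i=6: a_6=10, p_6 = 10*3707 + 987 = 38057, q_6 = 10*323 + 86 = 3316.
  i=7: a_7=5, p_7 = 5*38057 + 3707 = 193992, q_7 = 5*3316 + 323 = 16903.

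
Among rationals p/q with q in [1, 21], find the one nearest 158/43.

Expand x = 158/43 as a continued fraction with the Euclidean algorithm:
  158 = 3*43 + 29, so a_0 = 3.
  43 = 1*29 + 14, so a_1 = 1.
  29 = 2*14 + 1, so a_2 = 2.
  14 = 14*1 + 0, so a_3 = 14.
so x = [3; 1, 2, 14].
Convergents (p_i = a_i*p_{i-1} + p_{i-2}, q_i = a_i*q_{i-1} + q_{i-2} with p_{-2}=0, p_{-1}=1, q_{-2}=1, q_{-1}=0), until the denominator exceeds 21:
  i=0: a_0=3, p_0 = 3*1 + 0 = 3, q_0 = 3*0 + 1 = 1.
  i=1: a_1=1, p_1 = 1*3 + 1 = 4, q_1 = 1*1 + 0 = 1.
  i=2: a_2=2, p_2 = 2*4 + 3 = 11, q_2 = 2*1 + 1 = 3.
  i=3: a_3=14, p_3 = 14*11 + 4 = 158, q_3 = 14*3 + 1 = 43.
q_3 = 43 > 21, so the last convergent with denominator <= 21 is p_2/q_2 = 11/3.
The closest fraction with denominator <= 21 is either p_2/q_2 or the intermediate fraction (k*p_2 + p_1)/(k*q_2 + q_1) with the largest k >= 1 whose denominator stays <= 21; these approach x as k grows, and every other convergent or intermediate fraction in range is farther away.
Largest k: floor((21 - q_1)/q_2) = floor((21 - 1)/3) = 6.
That gives (6*11 + 4)/(6*3 + 1) = 70/19.
Compare the errors: |x - 11/3| = |158*3 - 11*43|/(43*3) = 1/129, and |x - 70/19| = |158*19 - 70*43|/(43*19) = 8/817.
Cross-multiplying, 1*817 = 817 < 1032 = 8*129, so 1/129 is smaller: the convergent 11/3 is closer to x than 70/19.

11/3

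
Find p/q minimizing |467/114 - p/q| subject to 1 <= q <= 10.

Expand x = 467/114 as a continued fraction with the Euclidean algorithm:
  467 = 4*114 + 11, so a_0 = 4.
  114 = 10*11 + 4, so a_1 = 10.
  11 = 2*4 + 3, so a_2 = 2.
  4 = 1*3 + 1, so a_3 = 1.
  3 = 3*1 + 0, so a_4 = 3.
so x = [4; 10, 2, 1, 3].
Convergents (p_i = a_i*p_{i-1} + p_{i-2}, q_i = a_i*q_{i-1} + q_{i-2} with p_{-2}=0, p_{-1}=1, q_{-2}=1, q_{-1}=0), until the denominator exceeds 10:
  i=0: a_0=4, p_0 = 4*1 + 0 = 4, q_0 = 4*0 + 1 = 1.
  i=1: a_1=10, p_1 = 10*4 + 1 = 41, q_1 = 10*1 + 0 = 10.
  i=2: a_2=2, p_2 = 2*41 + 4 = 86, q_2 = 2*10 + 1 = 21.
q_2 = 21 > 10, so the last convergent with denominator <= 10 is p_1/q_1 = 41/10.
The closest fraction with denominator <= 10 is either p_1/q_1 or the intermediate fraction (k*p_1 + p_0)/(k*q_1 + q_0) with the largest k >= 1 whose denominator stays <= 10; these approach x as k grows, and every other convergent or intermediate fraction in range is farther away.
Largest k: floor((10 - q_0)/q_1) = floor((10 - 1)/10) = 0.
Since k = 0, no intermediate fraction beyond p_1/q_1 has denominator <= 10, so the convergent 41/10 is the closest (its error is |467*10 - 41*114|/(114*10) = 4/1140).

41/10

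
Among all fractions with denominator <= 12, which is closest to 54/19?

17/6

Expand x = 54/19 as a continued fraction with the Euclidean algorithm:
  54 = 2*19 + 16, so a_0 = 2.
  19 = 1*16 + 3, so a_1 = 1.
  16 = 5*3 + 1, so a_2 = 5.
  3 = 3*1 + 0, so a_3 = 3.
so x = [2; 1, 5, 3].
Convergents (p_i = a_i*p_{i-1} + p_{i-2}, q_i = a_i*q_{i-1} + q_{i-2} with p_{-2}=0, p_{-1}=1, q_{-2}=1, q_{-1}=0), until the denominator exceeds 12:
  i=0: a_0=2, p_0 = 2*1 + 0 = 2, q_0 = 2*0 + 1 = 1.
  i=1: a_1=1, p_1 = 1*2 + 1 = 3, q_1 = 1*1 + 0 = 1.
  i=2: a_2=5, p_2 = 5*3 + 2 = 17, q_2 = 5*1 + 1 = 6.
  i=3: a_3=3, p_3 = 3*17 + 3 = 54, q_3 = 3*6 + 1 = 19.
q_3 = 19 > 12, so the last convergent with denominator <= 12 is p_2/q_2 = 17/6.
The closest fraction with denominator <= 12 is either p_2/q_2 or the intermediate fraction (k*p_2 + p_1)/(k*q_2 + q_1) with the largest k >= 1 whose denominator stays <= 12; these approach x as k grows, and every other convergent or intermediate fraction in range is farther away.
Largest k: floor((12 - q_1)/q_2) = floor((12 - 1)/6) = 1.
That gives (1*17 + 3)/(1*6 + 1) = 20/7.
Compare the errors: |x - 17/6| = |54*6 - 17*19|/(19*6) = 1/114, and |x - 20/7| = |54*7 - 20*19|/(19*7) = 2/133.
Cross-multiplying, 1*133 = 133 < 228 = 2*114, so 1/114 is smaller: the convergent 17/6 is closer to x than 20/7.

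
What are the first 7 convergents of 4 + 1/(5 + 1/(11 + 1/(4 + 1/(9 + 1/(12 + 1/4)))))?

4/1, 21/5, 235/56, 961/229, 8884/2117, 107569/25633, 439160/104649

Using the convergent recurrence p_i = a_i*p_{i-1} + p_{i-2}, q_i = a_i*q_{i-1} + q_{i-2} with p_{-2}=0, p_{-1}=1, q_{-2}=1, q_{-1}=0:
  i=0: a_0=4, p_0 = 4*1 + 0 = 4, q_0 = 4*0 + 1 = 1.
  i=1: a_1=5, p_1 = 5*4 + 1 = 21, q_1 = 5*1 + 0 = 5.
  i=2: a_2=11, p_2 = 11*21 + 4 = 235, q_2 = 11*5 + 1 = 56.
  i=3: a_3=4, p_3 = 4*235 + 21 = 961, q_3 = 4*56 + 5 = 229.
  i=4: a_4=9, p_4 = 9*961 + 235 = 8884, q_4 = 9*229 + 56 = 2117.
  i=5: a_5=12, p_5 = 12*8884 + 961 = 107569, q_5 = 12*2117 + 229 = 25633.
  i=6: a_6=4, p_6 = 4*107569 + 8884 = 439160, q_6 = 4*25633 + 2117 = 104649.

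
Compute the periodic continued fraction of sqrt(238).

Write x_i = (sqrt(238) + m_i)/d_i with (m_0, d_0) = (0, 1). a_0 = floor(sqrt(238)) = 15, since 15^2 = 225 <= 238 < 256 = 16^2.
Iterate m_{i+1} = d_i*a_i - m_i, d_{i+1} = (238 - m_{i+1}^2)/d_i, a_{i+1} = floor((a_0 + m_{i+1})/d_{i+1}):
  m_1 = 1*15 - 0 = 15, d_1 = (238 - 15^2)/1 = 13/1 = 13, a_1 = floor((15 + 15)/13) = 2.
  m_2 = 13*2 - 15 = 11, d_2 = (238 - 11^2)/13 = 117/13 = 9, a_2 = floor((15 + 11)/9) = 2.
  m_3 = 9*2 - 11 = 7, d_3 = (238 - 7^2)/9 = 189/9 = 21, a_3 = floor((15 + 7)/21) = 1.
  m_4 = 21*1 - 7 = 14, d_4 = (238 - 14^2)/21 = 42/21 = 2, a_4 = floor((15 + 14)/2) = 14.
  m_5 = 2*14 - 14 = 14, d_5 = (238 - 14^2)/2 = 42/2 = 21, a_5 = floor((15 + 14)/21) = 1.
  m_6 = 21*1 - 14 = 7, d_6 = (238 - 7^2)/21 = 189/21 = 9, a_6 = floor((15 + 7)/9) = 2.
  m_7 = 9*2 - 7 = 11, d_7 = (238 - 11^2)/9 = 117/9 = 13, a_7 = floor((15 + 11)/13) = 2.
  m_8 = 13*2 - 11 = 15, d_8 = (238 - 15^2)/13 = 13/13 = 1, a_8 = floor((15 + 15)/1) = 30.
  m_9 = 1*30 - 15 = 15, d_9 = (238 - 15^2)/1 = 13/1 = 13: (m_9, d_9) = (m_1, d_1) = (15, 13), so from here the quotients repeat a_1, ..., a_8; the period length is 8.
Hence the expansion of sqrt(238) is a_0 = 15 followed by the repeating block 2, 2, 1, 14, 1, 2, 2, 30 (period 8).

[15; (2, 2, 1, 14, 1, 2, 2, 30)]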